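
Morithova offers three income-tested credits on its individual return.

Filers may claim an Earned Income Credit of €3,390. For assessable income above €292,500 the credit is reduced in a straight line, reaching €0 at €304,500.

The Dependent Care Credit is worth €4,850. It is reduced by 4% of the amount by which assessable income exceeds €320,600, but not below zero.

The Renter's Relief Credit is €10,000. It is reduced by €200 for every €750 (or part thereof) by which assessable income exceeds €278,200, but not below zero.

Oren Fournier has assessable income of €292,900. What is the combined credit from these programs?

€14,127

Earned Income Credit: €292,900 is €400 into a €12,000 phase-out range, leaving 11,600/12,000 of the credit: €3,390 × 11,600/12,000 = €3,277.
Dependent Care Credit: €292,900 is at or below the €320,600 threshold, so the full €4,850 applies.
Renter's Relief Credit: income exceeds €278,200 by €14,700, which is 20 full-or-partial €750 increments; reduction = 20 × €200 = €4,000, leaving €6,000.
Total: €3,277 + €4,850 + €6,000 = €14,127.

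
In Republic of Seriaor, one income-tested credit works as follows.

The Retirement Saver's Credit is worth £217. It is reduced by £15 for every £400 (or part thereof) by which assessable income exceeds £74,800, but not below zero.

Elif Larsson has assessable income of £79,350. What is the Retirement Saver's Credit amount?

Retirement Saver's Credit: income exceeds £74,800 by £4,550, which is 12 full-or-partial £400 increments; reduction = 12 × £15 = £180, leaving £37.

£37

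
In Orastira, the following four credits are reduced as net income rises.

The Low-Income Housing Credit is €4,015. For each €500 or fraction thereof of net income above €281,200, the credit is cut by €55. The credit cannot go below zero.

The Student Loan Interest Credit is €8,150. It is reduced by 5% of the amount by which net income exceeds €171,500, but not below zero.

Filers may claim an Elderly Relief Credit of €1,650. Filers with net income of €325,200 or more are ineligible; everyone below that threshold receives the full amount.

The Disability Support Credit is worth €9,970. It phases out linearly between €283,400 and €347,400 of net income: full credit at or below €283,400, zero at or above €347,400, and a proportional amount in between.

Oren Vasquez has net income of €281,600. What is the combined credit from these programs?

€18,225

Low-Income Housing Credit: income exceeds €281,200 by €400, which is 1 full-or-partial €500 increment; reduction = 1 × €55 = €55, leaving €3,960.
Student Loan Interest Credit: 5% of the €110,100 excess over €171,500 is €5,505; credit = €8,150 − €5,505 = €2,645.
Elderly Relief Credit: €281,600 is below the €325,200 cutoff, so the full €1,650 applies.
Disability Support Credit: €281,600 is at or below the €283,400 threshold, so the full €9,970 applies.
Total: €3,960 + €2,645 + €1,650 + €9,970 = €18,225.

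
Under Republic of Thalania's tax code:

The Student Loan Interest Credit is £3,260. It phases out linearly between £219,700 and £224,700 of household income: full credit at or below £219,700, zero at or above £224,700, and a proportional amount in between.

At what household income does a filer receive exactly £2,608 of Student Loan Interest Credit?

£2,608 is 2,608/3,260 of the full £3,260, so 652/3,260 of the £5,000 range has been used: income = £219,700 + £5,000 × 652/3,260 = £220,700.

£220,700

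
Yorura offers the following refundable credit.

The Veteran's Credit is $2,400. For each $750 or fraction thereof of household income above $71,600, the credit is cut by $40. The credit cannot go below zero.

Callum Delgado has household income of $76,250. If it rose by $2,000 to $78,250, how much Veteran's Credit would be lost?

$80

At $76,250 — income exceeds $71,600 by $4,650, which is 7 full-or-partial $750 increments; reduction = 7 × $40 = $280, leaving $2,120.
At $78,250 — income exceeds $71,600 by $6,650, which is 9 full-or-partial $750 increments; reduction = 9 × $40 = $360, leaving $2,040.
Lost: $2,120 − $2,040 = $80.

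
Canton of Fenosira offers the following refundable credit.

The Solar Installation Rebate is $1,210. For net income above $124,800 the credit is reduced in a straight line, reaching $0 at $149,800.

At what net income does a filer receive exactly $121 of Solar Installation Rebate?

$147,300

$121 is 121/1,210 of the full $1,210, so 1,089/1,210 of the $25,000 range has been used: income = $124,800 + $25,000 × 1,089/1,210 = $147,300.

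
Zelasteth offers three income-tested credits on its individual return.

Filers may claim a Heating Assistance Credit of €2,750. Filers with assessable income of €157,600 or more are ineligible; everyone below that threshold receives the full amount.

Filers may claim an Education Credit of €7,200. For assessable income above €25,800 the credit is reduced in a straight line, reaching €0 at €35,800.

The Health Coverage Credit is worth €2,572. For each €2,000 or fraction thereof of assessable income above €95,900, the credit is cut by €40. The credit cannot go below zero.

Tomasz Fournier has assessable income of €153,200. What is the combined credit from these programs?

€4,162

Heating Assistance Credit: €153,200 is below the €157,600 cutoff, so the full €2,750 applies.
Education Credit: €153,200 is at or above €35,800, so the credit is €0.
Health Coverage Credit: income exceeds €95,900 by €57,300, which is 29 full-or-partial €2,000 increments; reduction = 29 × €40 = €1,160, leaving €1,412.
Total: €2,750 + €0 + €1,412 = €4,162.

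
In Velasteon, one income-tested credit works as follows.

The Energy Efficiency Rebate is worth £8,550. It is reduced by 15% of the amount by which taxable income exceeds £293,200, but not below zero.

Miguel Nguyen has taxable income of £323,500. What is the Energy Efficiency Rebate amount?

Energy Efficiency Rebate: 15% of the £30,300 excess over £293,200 is £4,545; credit = £8,550 − £4,545 = £4,005.

£4,005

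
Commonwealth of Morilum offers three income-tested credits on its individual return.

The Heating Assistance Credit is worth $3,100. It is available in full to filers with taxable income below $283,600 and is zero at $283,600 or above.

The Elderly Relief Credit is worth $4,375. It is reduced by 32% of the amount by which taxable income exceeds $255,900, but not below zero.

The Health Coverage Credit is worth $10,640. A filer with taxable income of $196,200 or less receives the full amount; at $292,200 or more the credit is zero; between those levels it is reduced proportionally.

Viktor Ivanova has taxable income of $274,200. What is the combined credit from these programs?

Heating Assistance Credit: $274,200 is below the $283,600 cutoff, so the full $3,100 applies.
Elderly Relief Credit: 32% of the $18,300 excess over $255,900 is $5,856 ≥ base, so the credit is $0.
Health Coverage Credit: $274,200 is $78,000 into a $96,000 phase-out range, leaving 18,000/96,000 of the credit: $10,640 × 18,000/96,000 = $1,995.
Total: $3,100 + $0 + $1,995 = $5,095.

$5,095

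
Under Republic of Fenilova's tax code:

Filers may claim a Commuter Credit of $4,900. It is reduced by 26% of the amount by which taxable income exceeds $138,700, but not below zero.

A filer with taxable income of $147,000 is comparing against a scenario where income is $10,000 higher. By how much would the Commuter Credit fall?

$2,600

At $147,000 — 26% of the $8,300 excess over $138,700 is $2,158; credit = $4,900 − $2,158 = $2,742.
At $157,000 — 26% of the $18,300 excess over $138,700 is $4,758; credit = $4,900 − $4,758 = $142.
Lost: $2,742 − $142 = $2,600.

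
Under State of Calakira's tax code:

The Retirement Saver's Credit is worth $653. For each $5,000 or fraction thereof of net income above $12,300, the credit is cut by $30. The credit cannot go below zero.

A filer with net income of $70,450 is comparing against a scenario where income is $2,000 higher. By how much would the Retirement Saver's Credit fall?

$30

At $70,450 — income exceeds $12,300 by $58,150, which is 12 full-or-partial $5,000 increments; reduction = 12 × $30 = $360, leaving $293.
At $72,450 — income exceeds $12,300 by $60,150, which is 13 full-or-partial $5,000 increments; reduction = 13 × $30 = $390, leaving $263.
Lost: $293 − $263 = $30.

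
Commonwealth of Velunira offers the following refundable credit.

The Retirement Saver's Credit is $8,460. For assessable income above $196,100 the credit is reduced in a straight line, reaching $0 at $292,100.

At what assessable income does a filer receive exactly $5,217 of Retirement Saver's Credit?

$232,900

$5,217 is 5,217/8,460 of the full $8,460, so 3,243/8,460 of the $96,000 range has been used: income = $196,100 + $96,000 × 3,243/8,460 = $232,900.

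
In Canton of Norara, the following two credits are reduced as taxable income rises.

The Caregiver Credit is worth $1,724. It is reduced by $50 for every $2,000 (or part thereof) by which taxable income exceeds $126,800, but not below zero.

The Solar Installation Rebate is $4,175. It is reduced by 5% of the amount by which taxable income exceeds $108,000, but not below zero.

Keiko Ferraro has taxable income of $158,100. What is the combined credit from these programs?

$2,594

Caregiver Credit: income exceeds $126,800 by $31,300, which is 16 full-or-partial $2,000 increments; reduction = 16 × $50 = $800, leaving $924.
Solar Installation Rebate: 5% of the $50,100 excess over $108,000 is $2,505; credit = $4,175 − $2,505 = $1,670.
Total: $924 + $1,670 = $2,594.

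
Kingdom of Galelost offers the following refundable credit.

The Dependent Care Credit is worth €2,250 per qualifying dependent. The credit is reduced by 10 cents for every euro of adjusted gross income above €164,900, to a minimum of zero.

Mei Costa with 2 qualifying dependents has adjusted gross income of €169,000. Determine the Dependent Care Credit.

Dependent Care Credit: base = 2 × €2,250 = €4,500. 10% of the €4,100 excess over €164,900 is €410; credit = €4,500 − €410 = €4,090.

€4,090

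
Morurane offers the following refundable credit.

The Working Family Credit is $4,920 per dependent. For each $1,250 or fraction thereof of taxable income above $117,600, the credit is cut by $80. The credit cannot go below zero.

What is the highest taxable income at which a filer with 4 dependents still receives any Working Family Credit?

Full credit = 4 × $4,920 = $19,680.
After 245 increments the reduction is 245 × $80 = $19,600, leaving $80; one more increment wipes it out. Increment 245 ends at excess 245 × $1,250 = $306,250, so the highest qualifying income is $117,600 + $306,250 = $423,850.

$423,850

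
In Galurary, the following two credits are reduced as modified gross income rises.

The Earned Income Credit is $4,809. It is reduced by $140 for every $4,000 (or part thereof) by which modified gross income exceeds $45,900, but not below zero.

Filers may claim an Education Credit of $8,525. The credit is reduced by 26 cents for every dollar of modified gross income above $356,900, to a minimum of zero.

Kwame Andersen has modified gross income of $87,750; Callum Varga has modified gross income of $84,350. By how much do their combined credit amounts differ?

$140

Kwame ($87,750): Earned Income Credit: income exceeds $45,900 by $41,850, which is 11 full-or-partial $4,000 increments; reduction = 11 × $140 = $1,540, leaving $3,269. Education Credit: $87,750 is at or below the $356,900 threshold, so the full $8,525 applies. total $3,269 + $8,525 = $11,794
Callum ($84,350): Earned Income Credit: income exceeds $45,900 by $38,450, which is 10 full-or-partial $4,000 increments; reduction = 10 × $140 = $1,400, leaving $3,409. Education Credit: $84,350 is at or below the $356,900 threshold, so the full $8,525 applies. total $3,409 + $8,525 = $11,934
Difference: |$11,794 − $11,934| = $140.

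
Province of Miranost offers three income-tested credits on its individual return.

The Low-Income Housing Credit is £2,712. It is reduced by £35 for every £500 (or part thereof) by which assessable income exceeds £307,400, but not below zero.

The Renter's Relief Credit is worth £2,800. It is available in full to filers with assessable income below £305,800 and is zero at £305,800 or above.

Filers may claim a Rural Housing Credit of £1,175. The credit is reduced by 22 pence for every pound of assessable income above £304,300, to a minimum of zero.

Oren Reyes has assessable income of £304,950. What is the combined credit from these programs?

Low-Income Housing Credit: £304,950 is at or below the £307,400 threshold, so the full £2,712 applies.
Renter's Relief Credit: £304,950 is below the £305,800 cutoff, so the full £2,800 applies.
Rural Housing Credit: 22% of the £650 excess over £304,300 is £143; credit = £1,175 − £143 = £1,032.
Total: £2,712 + £2,800 + £1,032 = £6,544.

£6,544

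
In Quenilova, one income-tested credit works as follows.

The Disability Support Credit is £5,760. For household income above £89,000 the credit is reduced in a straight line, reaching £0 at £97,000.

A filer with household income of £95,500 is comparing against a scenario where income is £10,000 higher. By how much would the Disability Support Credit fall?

£1,080

At £95,500 — £95,500 is £6,500 into a £8,000 phase-out range, leaving 1,500/8,000 of the credit: £5,760 × 1,500/8,000 = £1,080.
At £105,500 — £105,500 is at or above £97,000, so the credit is £0.
Lost: £1,080 − £0 = £1,080.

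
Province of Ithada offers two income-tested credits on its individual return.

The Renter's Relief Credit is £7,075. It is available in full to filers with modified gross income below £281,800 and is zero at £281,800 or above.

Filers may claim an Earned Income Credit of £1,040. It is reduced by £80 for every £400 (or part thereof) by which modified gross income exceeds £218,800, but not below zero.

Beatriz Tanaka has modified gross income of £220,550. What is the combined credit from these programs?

Renter's Relief Credit: £220,550 is below the £281,800 cutoff, so the full £7,075 applies.
Earned Income Credit: income exceeds £218,800 by £1,750, which is 5 full-or-partial £400 increments; reduction = 5 × £80 = £400, leaving £640.
Total: £7,075 + £640 = £7,715.

£7,715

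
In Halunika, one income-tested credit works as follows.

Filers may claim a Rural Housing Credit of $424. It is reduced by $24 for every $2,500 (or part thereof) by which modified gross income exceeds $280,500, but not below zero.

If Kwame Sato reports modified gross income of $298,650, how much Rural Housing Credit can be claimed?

Rural Housing Credit: income exceeds $280,500 by $18,150, which is 8 full-or-partial $2,500 increments; reduction = 8 × $24 = $192, leaving $232.

$232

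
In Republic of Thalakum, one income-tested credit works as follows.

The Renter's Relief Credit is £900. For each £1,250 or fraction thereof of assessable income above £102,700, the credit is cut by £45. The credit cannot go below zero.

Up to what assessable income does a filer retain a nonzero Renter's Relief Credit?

After 19 increments the reduction is 19 × £45 = £855, leaving £45; one more increment wipes it out. Increment 19 ends at excess 19 × £1,250 = £23,750, so the highest qualifying income is £102,700 + £23,750 = £126,450.

£126,450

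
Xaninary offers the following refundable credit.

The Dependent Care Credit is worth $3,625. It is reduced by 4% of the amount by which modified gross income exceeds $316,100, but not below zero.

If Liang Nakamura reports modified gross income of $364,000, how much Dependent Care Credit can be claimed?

$1,709

Dependent Care Credit: 4% of the $47,900 excess over $316,100 is $1,916; credit = $3,625 − $1,916 = $1,709.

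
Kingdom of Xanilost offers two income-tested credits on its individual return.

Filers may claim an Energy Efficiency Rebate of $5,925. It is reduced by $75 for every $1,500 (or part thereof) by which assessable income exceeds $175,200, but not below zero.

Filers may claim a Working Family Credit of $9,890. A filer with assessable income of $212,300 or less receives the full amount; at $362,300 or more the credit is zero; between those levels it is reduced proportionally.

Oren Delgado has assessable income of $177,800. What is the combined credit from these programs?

$15,665

Energy Efficiency Rebate: income exceeds $175,200 by $2,600, which is 2 full-or-partial $1,500 increments; reduction = 2 × $75 = $150, leaving $5,775.
Working Family Credit: $177,800 is at or below the $212,300 threshold, so the full $9,890 applies.
Total: $5,775 + $9,890 = $15,665.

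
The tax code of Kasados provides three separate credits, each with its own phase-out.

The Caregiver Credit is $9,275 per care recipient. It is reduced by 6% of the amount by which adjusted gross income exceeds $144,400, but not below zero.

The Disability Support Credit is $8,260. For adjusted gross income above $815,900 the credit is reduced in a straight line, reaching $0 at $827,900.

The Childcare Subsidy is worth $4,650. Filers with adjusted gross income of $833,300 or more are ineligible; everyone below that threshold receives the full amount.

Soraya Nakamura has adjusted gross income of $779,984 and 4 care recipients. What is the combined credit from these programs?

$12,910

Caregiver Credit: base = 4 × $9,275 = $37,100. 6% of the $635,584 excess over $144,400 is $38,135.04 ≥ base, so the credit is $0.
Disability Support Credit: $779,984 is at or below the $815,900 threshold, so the full $8,260 applies.
Childcare Subsidy: $779,984 is below the $833,300 cutoff, so the full $4,650 applies.
Total: $0 + $8,260 + $4,650 = $12,910.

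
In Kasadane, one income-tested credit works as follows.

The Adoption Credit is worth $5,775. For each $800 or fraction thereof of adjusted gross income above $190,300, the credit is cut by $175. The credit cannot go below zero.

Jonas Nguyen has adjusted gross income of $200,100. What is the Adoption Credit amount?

Adoption Credit: income exceeds $190,300 by $9,800, which is 13 full-or-partial $800 increments; reduction = 13 × $175 = $2,275, leaving $3,500.

$3,500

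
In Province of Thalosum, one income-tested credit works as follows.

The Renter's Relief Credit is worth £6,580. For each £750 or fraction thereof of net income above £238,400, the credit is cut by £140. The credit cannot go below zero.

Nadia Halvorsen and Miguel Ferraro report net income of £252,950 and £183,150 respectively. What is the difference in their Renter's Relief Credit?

£2,800

Nadia (£252,950): Renter's Relief Credit: income exceeds £238,400 by £14,550, which is 20 full-or-partial £750 increments; reduction = 20 × £140 = £2,800, leaving £3,780.
Miguel (£183,150): Renter's Relief Credit: £183,150 is at or below the £238,400 threshold, so the full £6,580 applies.
Difference: |£3,780 − £6,580| = £2,800.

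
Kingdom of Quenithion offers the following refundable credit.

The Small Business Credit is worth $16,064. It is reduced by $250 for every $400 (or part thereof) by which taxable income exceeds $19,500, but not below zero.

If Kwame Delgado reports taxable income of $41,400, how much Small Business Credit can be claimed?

$2,314

Small Business Credit: income exceeds $19,500 by $21,900, which is 55 full-or-partial $400 increments; reduction = 55 × $250 = $13,750, leaving $2,314.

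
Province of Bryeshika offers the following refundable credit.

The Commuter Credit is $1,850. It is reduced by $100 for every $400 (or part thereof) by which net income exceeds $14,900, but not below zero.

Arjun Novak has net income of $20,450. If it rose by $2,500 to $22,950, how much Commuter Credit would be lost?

At $20,450 — income exceeds $14,900 by $5,550, which is 14 full-or-partial $400 increments; reduction = 14 × $100 = $1,400, leaving $450.
At $22,950 — income exceeds $14,900 by $8,050 → 21 increments × $100 = $2,100 ≥ base, so the credit is $0.
Lost: $450 − $0 = $450.

$450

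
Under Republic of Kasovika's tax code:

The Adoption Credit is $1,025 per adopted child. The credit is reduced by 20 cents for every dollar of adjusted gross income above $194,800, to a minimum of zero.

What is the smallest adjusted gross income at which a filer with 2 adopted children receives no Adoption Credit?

$205,050

Full credit = 2 × $1,025 = $2,050.
The credit falls by 20% of each dollar above $194,800, so it reaches zero when the excess is $2,050 / 20% = $10,250: income = $194,800 + $10,250 = $205,050.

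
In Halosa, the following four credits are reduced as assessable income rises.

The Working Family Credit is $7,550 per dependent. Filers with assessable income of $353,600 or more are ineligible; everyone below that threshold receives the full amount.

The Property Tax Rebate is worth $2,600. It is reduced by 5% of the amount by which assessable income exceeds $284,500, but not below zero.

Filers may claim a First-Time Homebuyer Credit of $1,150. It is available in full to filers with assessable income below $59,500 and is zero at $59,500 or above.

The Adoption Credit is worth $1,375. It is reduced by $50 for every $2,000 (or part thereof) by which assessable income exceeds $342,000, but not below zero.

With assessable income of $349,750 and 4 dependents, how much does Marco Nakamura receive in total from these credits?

$31,375

Working Family Credit: base = 4 × $7,550 = $30,200. $349,750 is below the $353,600 cutoff, so the full $30,200 applies.
Property Tax Rebate: 5% of the $65,250 excess over $284,500 is $3,262.50 ≥ base, so the credit is $0.
First-Time Homebuyer Credit: $349,750 meets or exceeds the $59,500 cutoff, so the credit is $0.
Adoption Credit: income exceeds $342,000 by $7,750, which is 4 full-or-partial $2,000 increments; reduction = 4 × $50 = $200, leaving $1,175.
Total: $30,200 + $0 + $0 + $1,175 = $31,375.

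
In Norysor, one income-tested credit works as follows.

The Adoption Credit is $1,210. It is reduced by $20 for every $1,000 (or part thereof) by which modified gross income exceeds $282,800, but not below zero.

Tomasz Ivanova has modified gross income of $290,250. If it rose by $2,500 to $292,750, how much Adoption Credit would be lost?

At $290,250 — income exceeds $282,800 by $7,450, which is 8 full-or-partial $1,000 increments; reduction = 8 × $20 = $160, leaving $1,050.
At $292,750 — income exceeds $282,800 by $9,950, which is 10 full-or-partial $1,000 increments; reduction = 10 × $20 = $200, leaving $1,010.
Lost: $1,050 − $1,010 = $40.

$40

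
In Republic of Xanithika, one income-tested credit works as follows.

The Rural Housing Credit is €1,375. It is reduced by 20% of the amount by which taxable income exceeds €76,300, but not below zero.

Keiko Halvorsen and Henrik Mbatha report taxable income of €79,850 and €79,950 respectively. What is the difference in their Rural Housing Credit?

€20

Keiko (€79,850): Rural Housing Credit: 20% of the €3,550 excess over €76,300 is €710; credit = €1,375 − €710 = €665.
Henrik (€79,950): Rural Housing Credit: 20% of the €3,650 excess over €76,300 is €730; credit = €1,375 − €730 = €645.
Difference: |€665 − €645| = €20.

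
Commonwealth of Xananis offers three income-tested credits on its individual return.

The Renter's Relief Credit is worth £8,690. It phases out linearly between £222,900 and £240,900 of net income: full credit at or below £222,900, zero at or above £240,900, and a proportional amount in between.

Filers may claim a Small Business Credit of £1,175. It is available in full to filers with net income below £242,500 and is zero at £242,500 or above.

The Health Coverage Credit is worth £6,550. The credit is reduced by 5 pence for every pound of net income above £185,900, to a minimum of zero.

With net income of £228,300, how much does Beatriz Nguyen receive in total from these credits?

Renter's Relief Credit: £228,300 is £5,400 into a £18,000 phase-out range, leaving 12,600/18,000 of the credit: £8,690 × 12,600/18,000 = £6,083.
Small Business Credit: £228,300 is below the £242,500 cutoff, so the full £1,175 applies.
Health Coverage Credit: 5% of the £42,400 excess over £185,900 is £2,120; credit = £6,550 − £2,120 = £4,430.
Total: £6,083 + £1,175 + £4,430 = £11,688.

£11,688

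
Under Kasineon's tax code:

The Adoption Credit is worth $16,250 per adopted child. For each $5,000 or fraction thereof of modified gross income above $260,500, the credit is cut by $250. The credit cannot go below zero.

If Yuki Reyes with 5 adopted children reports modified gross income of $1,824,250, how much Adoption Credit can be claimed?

$3,000

Adoption Credit: base = 5 × $16,250 = $81,250. income exceeds $260,500 by $1,563,750, which is 313 full-or-partial $5,000 increments; reduction = 313 × $250 = $78,250, leaving $3,000.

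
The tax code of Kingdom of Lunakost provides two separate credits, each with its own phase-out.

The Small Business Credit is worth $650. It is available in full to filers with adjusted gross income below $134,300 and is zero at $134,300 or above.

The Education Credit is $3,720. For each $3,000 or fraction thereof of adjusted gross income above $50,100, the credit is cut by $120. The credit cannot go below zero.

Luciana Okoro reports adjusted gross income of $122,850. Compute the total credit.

$1,370

Small Business Credit: $122,850 is below the $134,300 cutoff, so the full $650 applies.
Education Credit: income exceeds $50,100 by $72,750, which is 25 full-or-partial $3,000 increments; reduction = 25 × $120 = $3,000, leaving $720.
Total: $650 + $720 = $1,370.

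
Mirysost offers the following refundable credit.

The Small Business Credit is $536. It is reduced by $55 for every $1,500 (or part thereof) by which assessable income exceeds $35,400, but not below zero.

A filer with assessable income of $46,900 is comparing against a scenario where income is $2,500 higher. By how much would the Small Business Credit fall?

At $46,900 — income exceeds $35,400 by $11,500, which is 8 full-or-partial $1,500 increments; reduction = 8 × $55 = $440, leaving $96.
At $49,400 — income exceeds $35,400 by $14,000 → 10 increments × $55 = $550 ≥ base, so the credit is $0.
Lost: $96 − $0 = $96.

$96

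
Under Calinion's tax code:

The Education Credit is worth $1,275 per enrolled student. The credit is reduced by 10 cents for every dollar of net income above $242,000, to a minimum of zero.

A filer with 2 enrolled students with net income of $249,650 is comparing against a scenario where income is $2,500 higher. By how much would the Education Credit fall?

$250

At $249,650 — base = 2 × $1,275 = $2,550. 10% of the $7,650 excess over $242,000 is $765; credit = $2,550 − $765 = $1,785.
At $252,150 — base = 2 × $1,275 = $2,550. 10% of the $10,150 excess over $242,000 is $1,015; credit = $2,550 − $1,015 = $1,535.
Lost: $1,785 − $1,535 = $250.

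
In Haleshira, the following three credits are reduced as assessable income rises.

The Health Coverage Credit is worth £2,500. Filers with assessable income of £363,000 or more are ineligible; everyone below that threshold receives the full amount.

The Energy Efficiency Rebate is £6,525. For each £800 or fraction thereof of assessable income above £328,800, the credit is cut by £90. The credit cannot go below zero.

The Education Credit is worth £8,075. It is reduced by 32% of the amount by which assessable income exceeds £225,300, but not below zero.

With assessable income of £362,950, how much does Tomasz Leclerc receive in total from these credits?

Health Coverage Credit: £362,950 is below the £363,000 cutoff, so the full £2,500 applies.
Energy Efficiency Rebate: income exceeds £328,800 by £34,150, which is 43 full-or-partial £800 increments; reduction = 43 × £90 = £3,870, leaving £2,655.
Education Credit: 32% of the £137,650 excess over £225,300 is £44,048 ≥ base, so the credit is £0.
Total: £2,500 + £2,655 + £0 = £5,155.

£5,155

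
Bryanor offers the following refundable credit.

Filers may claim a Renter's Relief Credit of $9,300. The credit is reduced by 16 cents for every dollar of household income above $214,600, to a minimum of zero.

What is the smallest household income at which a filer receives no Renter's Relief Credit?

The credit falls by 16% of each dollar above $214,600, so it reaches zero when the excess is $9,300 / 16% = $58,125: income = $214,600 + $58,125 = $272,725.

$272,725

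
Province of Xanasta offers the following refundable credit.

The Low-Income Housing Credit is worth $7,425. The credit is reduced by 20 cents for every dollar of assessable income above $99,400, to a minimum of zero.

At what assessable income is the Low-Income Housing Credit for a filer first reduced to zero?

$136,525

The credit falls by 20% of each dollar above $99,400, so it reaches zero when the excess is $7,425 / 20% = $37,125: income = $99,400 + $37,125 = $136,525.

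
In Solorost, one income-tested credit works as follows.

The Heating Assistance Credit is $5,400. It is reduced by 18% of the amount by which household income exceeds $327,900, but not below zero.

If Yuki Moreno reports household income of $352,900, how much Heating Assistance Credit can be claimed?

Heating Assistance Credit: 18% of the $25,000 excess over $327,900 is $4,500; credit = $5,400 − $4,500 = $900.

$900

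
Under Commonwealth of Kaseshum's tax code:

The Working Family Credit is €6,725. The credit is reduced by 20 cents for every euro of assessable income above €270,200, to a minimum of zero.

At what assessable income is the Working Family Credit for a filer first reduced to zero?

The credit falls by 20% of each euro above €270,200, so it reaches zero when the excess is €6,725 / 20% = €33,625: income = €270,200 + €33,625 = €303,825.

€303,825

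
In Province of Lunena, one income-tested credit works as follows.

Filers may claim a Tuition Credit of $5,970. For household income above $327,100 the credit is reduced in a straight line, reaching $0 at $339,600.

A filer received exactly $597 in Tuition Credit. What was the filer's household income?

$338,350

$597 is 597/5,970 of the full $5,970, so 5,373/5,970 of the $12,500 range has been used: income = $327,100 + $12,500 × 5,373/5,970 = $338,350.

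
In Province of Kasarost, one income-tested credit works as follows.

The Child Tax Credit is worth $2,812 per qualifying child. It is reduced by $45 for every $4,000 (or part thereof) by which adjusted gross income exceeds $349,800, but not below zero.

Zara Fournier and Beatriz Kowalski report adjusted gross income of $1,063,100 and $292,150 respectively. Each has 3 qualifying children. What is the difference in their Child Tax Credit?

$8,055

Zara ($1,063,100): Child Tax Credit: base = 3 × $2,812 = $8,436. income exceeds $349,800 by $713,300, which is 179 full-or-partial $4,000 increments; reduction = 179 × $45 = $8,055, leaving $381.
Beatriz ($292,150): Child Tax Credit: base = 3 × $2,812 = $8,436. $292,150 is at or below the $349,800 threshold, so the full $8,436 applies.
Difference: |$381 − $8,436| = $8,055.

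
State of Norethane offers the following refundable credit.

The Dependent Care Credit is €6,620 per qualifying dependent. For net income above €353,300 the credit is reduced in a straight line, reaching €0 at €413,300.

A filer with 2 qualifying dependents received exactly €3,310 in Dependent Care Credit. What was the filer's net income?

Full credit = 2 × €6,620 = €13,240.
€3,310 is 3,310/13,240 of the full €13,240, so 9,930/13,240 of the €60,000 range has been used: income = €353,300 + €60,000 × 9,930/13,240 = €398,300.

€398,300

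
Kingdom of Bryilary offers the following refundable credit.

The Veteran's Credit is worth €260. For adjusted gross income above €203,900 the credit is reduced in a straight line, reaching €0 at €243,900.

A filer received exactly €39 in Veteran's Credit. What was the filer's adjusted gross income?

€237,900

€39 is 39/260 of the full €260, so 221/260 of the €40,000 range has been used: income = €203,900 + €40,000 × 221/260 = €237,900.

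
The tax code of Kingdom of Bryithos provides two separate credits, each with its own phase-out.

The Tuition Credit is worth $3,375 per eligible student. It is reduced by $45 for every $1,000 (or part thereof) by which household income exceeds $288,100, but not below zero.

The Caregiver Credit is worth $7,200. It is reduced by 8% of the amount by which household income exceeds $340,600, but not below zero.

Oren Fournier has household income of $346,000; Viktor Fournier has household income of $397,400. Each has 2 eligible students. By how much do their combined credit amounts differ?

Oren ($346,000): Tuition Credit: base = 2 × $3,375 = $6,750. income exceeds $288,100 by $57,900, which is 58 full-or-partial $1,000 increments; reduction = 58 × $45 = $2,610, leaving $4,140. Caregiver Credit: 8% of the $5,400 excess over $340,600 is $432; credit = $7,200 − $432 = $6,768. total $4,140 + $6,768 = $10,908
Viktor ($397,400): Tuition Credit: base = 2 × $3,375 = $6,750. income exceeds $288,100 by $109,300, which is 110 full-or-partial $1,000 increments; reduction = 110 × $45 = $4,950, leaving $1,800. Caregiver Credit: 8% of the $56,800 excess over $340,600 is $4,544; credit = $7,200 − $4,544 = $2,656. total $1,800 + $2,656 = $4,456
Difference: |$10,908 − $4,456| = $6,452.

$6,452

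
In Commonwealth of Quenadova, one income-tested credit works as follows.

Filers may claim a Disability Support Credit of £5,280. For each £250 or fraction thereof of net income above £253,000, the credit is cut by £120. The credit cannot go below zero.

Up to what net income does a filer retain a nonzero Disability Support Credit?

£263,750

After 43 increments the reduction is 43 × £120 = £5,160, leaving £120; one more increment wipes it out. Increment 43 ends at excess 43 × £250 = £10,750, so the highest qualifying income is £253,000 + £10,750 = £263,750.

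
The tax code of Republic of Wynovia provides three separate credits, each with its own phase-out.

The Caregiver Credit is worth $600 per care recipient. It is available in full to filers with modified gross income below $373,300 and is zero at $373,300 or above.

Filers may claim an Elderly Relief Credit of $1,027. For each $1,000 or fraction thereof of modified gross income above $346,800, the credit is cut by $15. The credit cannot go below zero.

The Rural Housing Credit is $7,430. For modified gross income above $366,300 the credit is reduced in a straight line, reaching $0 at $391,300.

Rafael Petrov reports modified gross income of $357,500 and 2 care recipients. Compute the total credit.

Caregiver Credit: base = 2 × $600 = $1,200. $357,500 is below the $373,300 cutoff, so the full $1,200 applies.
Elderly Relief Credit: income exceeds $346,800 by $10,700, which is 11 full-or-partial $1,000 increments; reduction = 11 × $15 = $165, leaving $862.
Rural Housing Credit: $357,500 is at or below the $366,300 threshold, so the full $7,430 applies.
Total: $1,200 + $862 + $7,430 = $9,492.

$9,492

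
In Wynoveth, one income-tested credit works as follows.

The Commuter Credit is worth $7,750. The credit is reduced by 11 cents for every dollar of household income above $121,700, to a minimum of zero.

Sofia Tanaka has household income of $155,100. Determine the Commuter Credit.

Commuter Credit: 11% of the $33,400 excess over $121,700 is $3,674; credit = $7,750 − $3,674 = $4,076.

$4,076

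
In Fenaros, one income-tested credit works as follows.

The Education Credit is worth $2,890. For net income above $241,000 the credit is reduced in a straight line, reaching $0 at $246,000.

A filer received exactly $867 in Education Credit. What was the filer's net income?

$867 is 867/2,890 of the full $2,890, so 2,023/2,890 of the $5,000 range has been used: income = $241,000 + $5,000 × 2,023/2,890 = $244,500.

$244,500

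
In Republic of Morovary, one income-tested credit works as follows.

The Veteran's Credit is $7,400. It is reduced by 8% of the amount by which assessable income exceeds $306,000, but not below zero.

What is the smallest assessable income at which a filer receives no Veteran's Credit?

$398,500

The credit falls by 8% of each dollar above $306,000, so it reaches zero when the excess is $7,400 / 8% = $92,500: income = $306,000 + $92,500 = $398,500.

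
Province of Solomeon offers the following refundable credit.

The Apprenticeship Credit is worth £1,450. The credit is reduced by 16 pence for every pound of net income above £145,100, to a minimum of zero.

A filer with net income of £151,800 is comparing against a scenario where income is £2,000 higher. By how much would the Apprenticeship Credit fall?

£320

At £151,800 — 16% of the £6,700 excess over £145,100 is £1,072; credit = £1,450 − £1,072 = £378.
At £153,800 — 16% of the £8,700 excess over £145,100 is £1,392; credit = £1,450 − £1,392 = £58.
Lost: £378 − £58 = £320.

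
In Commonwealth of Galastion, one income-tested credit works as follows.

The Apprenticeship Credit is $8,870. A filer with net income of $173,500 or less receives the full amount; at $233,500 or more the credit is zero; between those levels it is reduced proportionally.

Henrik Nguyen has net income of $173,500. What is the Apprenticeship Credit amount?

$8,870

Apprenticeship Credit: $173,500 is at or below the $173,500 threshold, so the full $8,870 applies.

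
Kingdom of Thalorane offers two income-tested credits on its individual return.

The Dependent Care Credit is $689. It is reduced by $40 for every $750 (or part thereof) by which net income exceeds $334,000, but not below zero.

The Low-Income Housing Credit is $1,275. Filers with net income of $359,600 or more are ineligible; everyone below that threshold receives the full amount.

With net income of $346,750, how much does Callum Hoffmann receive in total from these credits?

Dependent Care Credit: income exceeds $334,000 by $12,750, which is 17 full-or-partial $750 increments; reduction = 17 × $40 = $680, leaving $9.
Low-Income Housing Credit: $346,750 is below the $359,600 cutoff, so the full $1,275 applies.
Total: $9 + $1,275 = $1,284.

$1,284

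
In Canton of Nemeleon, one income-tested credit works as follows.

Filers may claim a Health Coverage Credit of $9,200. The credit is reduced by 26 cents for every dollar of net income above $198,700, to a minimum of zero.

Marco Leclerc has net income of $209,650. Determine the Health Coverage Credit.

$6,353

Health Coverage Credit: 26% of the $10,950 excess over $198,700 is $2,847; credit = $9,200 − $2,847 = $6,353.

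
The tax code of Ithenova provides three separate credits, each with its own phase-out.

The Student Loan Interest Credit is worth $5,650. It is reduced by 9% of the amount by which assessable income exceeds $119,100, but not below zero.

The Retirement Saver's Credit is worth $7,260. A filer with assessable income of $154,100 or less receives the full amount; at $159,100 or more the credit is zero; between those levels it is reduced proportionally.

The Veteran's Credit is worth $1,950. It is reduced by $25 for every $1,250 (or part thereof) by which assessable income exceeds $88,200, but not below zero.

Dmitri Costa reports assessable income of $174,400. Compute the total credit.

$898

Student Loan Interest Credit: 9% of the $55,300 excess over $119,100 is $4,977; credit = $5,650 − $4,977 = $673.
Retirement Saver's Credit: $174,400 is at or above $159,100, so the credit is $0.
Veteran's Credit: income exceeds $88,200 by $86,200, which is 69 full-or-partial $1,250 increments; reduction = 69 × $25 = $1,725, leaving $225.
Total: $673 + $0 + $225 = $898.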